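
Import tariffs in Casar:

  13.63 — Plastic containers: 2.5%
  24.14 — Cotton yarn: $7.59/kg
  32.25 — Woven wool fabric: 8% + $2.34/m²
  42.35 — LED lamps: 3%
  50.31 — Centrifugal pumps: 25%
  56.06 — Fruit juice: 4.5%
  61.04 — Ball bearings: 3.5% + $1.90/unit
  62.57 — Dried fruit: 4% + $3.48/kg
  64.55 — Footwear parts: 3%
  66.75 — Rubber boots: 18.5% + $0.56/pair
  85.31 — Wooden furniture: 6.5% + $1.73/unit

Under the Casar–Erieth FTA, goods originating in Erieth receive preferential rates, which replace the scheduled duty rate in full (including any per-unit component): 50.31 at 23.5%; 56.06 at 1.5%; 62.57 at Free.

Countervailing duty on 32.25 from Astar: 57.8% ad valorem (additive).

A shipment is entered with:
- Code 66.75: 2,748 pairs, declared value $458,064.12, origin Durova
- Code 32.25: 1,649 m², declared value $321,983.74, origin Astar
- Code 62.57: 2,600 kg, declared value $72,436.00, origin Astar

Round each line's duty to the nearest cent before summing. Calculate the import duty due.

$313,950.14

Line 1 (66.75, Durova, 2,748 pairs, $458,064.12):
Base rate for 66.75 is 18.5% + $0.56/pair.
Duty = $458,064.12 × 18.5% + 2,748 × $0.56 = $86,280.74.
Line 2 (32.25, Astar, 1,649 m², $321,983.74):
Base rate for 32.25 is 8% + $2.34/m².
Additional duty on 32.25 from Astar: +57.8%. Applied ad valorem rate: 8% + 57.8% = 65.8%.
Duty = $321,983.74 × 65.8% + 1,649 × $2.34 = $215,723.96.
Line 3 (62.57, Astar, 2,600 kg, $72,436.00):
Base rate for 62.57 is 4% + $3.48/kg.
62.57 has an FTA preferential rate, but origin Astar is not Erieth; base rate stands.
Duty = $72,436.00 × 4% + 2,600 × $3.48 = $11,945.44.
Total = $86,280.74 + $215,723.96 + $11,945.44 = $313,950.14.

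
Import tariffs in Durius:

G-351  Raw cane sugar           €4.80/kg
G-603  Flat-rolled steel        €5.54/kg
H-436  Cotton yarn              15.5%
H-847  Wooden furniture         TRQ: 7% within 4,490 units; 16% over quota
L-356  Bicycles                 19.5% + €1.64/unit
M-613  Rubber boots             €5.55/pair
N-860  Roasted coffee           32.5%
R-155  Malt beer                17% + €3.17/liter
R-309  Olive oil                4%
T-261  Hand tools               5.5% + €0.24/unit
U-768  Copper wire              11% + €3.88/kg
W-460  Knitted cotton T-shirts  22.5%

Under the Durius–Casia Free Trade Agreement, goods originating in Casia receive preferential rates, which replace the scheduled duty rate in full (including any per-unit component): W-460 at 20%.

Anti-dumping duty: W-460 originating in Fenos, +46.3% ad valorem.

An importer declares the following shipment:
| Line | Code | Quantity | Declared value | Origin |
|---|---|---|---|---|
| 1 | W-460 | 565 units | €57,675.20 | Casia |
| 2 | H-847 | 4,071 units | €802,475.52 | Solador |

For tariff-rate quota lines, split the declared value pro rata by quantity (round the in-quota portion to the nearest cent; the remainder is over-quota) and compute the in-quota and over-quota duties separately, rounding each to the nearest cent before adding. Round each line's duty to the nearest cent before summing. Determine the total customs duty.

Line 1 (W-460, Casia, 565 units, €57,675.20):
Base rate for W-460 is 22.5%.
Origin Casia qualifies under the Durius–Casia agreement and W-460 is covered: preferential rate 20% applies instead.
The additional-duty order on W-460 targets Fenos, not Casia; it does not apply.
Duty = €57,675.20 × 20% = €11,535.04.
Line 2 (H-847, Solador, 4,071 units, €802,475.52):
Code H-847 is under a tariff-rate quota (threshold 4,490 units). Quantity 4,071 units is within the quota, so the in-quota rate 7% applies to the full value.
Duty = €802,475.52 × 7% = €56,173.29.
Total = €11,535.04 + €56,173.29 = €67,708.33.

€67,708.33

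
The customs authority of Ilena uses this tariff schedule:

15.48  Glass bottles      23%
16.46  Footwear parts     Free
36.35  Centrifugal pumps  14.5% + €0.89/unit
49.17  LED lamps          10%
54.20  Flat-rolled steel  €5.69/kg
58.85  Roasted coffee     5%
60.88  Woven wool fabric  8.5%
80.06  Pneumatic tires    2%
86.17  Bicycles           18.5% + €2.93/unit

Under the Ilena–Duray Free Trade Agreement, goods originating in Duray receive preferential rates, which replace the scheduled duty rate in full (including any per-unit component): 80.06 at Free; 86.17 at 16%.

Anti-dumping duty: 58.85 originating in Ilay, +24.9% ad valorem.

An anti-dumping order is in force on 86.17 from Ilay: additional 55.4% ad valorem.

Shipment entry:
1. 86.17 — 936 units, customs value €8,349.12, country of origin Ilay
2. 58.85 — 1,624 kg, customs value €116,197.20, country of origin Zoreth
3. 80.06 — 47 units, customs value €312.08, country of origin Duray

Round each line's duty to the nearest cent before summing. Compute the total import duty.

€14,722.34

Line 1 (86.17, Ilay, 936 units, €8,349.12):
Base rate for 86.17 is 18.5% + €2.93/unit.
86.17 has an FTA preferential rate, but origin Ilay is not Duray; base rate stands.
Additional duty on 86.17 from Ilay: +55.4%. Applied ad valorem rate: 18.5% + 55.4% = 73.9%.
Duty = €8,349.12 × 73.9% + 936 × €2.93 = €8,912.48.
Line 2 (58.85, Zoreth, 1,624 kg, €116,197.20):
Base rate for 58.85 is 5%.
The additional-duty order on 58.85 targets Ilay, not Zoreth; it does not apply.
Duty = €116,197.20 × 5% = €5,809.86.
Line 3 (80.06, Duray, 47 units, €312.08):
Base rate for 80.06 is 2%.
Origin Duray qualifies under the Ilena–Duray agreement and 80.06 is covered: preferential rate Free applies instead.
Duty = €312.08 × 0% = €0.00.
Total = €8,912.48 + €5,809.86 + €0.00 = €14,722.34.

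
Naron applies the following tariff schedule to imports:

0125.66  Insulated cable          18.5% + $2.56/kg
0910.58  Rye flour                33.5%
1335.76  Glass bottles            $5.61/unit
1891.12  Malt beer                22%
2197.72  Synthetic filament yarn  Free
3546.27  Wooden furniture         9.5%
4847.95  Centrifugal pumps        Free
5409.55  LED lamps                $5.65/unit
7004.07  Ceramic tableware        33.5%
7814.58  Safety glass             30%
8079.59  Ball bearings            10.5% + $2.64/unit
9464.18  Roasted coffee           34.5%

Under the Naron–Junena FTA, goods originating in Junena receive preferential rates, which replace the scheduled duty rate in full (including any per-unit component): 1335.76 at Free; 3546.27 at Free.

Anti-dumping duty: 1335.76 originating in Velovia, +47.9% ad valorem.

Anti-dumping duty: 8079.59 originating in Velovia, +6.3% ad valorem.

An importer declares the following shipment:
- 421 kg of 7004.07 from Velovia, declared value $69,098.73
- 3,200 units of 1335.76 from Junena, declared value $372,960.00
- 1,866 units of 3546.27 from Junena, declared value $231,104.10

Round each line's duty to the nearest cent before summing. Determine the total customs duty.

$23,148.07

Line 1 (7004.07, Velovia, 421 kg, $69,098.73):
Base rate for 7004.07 is 33.5%.
Duty = $69,098.73 × 33.5% = $23,148.07.
Line 2 (1335.76, Junena, 3,200 units, $372,960.00):
Base rate for 1335.76 is $5.61/unit.
Origin Junena qualifies under the Naron–Junena agreement and 1335.76 is covered: preferential rate Free applies instead.
The additional-duty order on 1335.76 targets Velovia, not Junena; it does not apply.
Duty = $372,960.00 × 0% = $0.00.
Line 3 (3546.27, Junena, 1,866 units, $231,104.10):
Base rate for 3546.27 is 9.5%.
Origin Junena qualifies under the Naron–Junena agreement and 3546.27 is covered: preferential rate Free applies instead.
Duty = $231,104.10 × 0% = $0.00.
Total = $23,148.07 + $0.00 + $0.00 = $23,148.07.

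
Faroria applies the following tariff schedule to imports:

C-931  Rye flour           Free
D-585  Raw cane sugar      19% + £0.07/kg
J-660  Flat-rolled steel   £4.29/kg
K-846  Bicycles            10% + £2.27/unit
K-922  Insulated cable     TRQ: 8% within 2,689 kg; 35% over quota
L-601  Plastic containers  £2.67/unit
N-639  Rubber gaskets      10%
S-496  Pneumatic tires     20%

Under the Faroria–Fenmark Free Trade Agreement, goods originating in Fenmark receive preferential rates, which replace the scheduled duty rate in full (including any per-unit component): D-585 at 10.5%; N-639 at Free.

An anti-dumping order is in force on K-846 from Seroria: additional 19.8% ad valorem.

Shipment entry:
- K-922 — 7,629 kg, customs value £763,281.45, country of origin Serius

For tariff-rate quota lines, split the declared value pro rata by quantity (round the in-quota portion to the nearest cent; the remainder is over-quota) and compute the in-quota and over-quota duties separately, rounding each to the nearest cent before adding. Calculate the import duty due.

£194,509.21

Line 1 (K-922, Serius, 7,629 kg, £763,281.45):
Code K-922 is under a tariff-rate quota (threshold 2,689 kg). In-quota: 2,689 kg at 8%; over-quota: 4,940 kg at 35%.
Pro-rata value split: in-quota = £763,281.45 × 2,689/7,629 = £269,034.45; over-quota = £763,281.45 − £269,034.45 = £494,247.00.
In-quota duty = £269,034.45 × 8% = £21,522.76. Over-quota duty = £494,247.00 × 35% = £172,986.45.
Line duty = £21,522.76 + £172,986.45 = £194,509.21.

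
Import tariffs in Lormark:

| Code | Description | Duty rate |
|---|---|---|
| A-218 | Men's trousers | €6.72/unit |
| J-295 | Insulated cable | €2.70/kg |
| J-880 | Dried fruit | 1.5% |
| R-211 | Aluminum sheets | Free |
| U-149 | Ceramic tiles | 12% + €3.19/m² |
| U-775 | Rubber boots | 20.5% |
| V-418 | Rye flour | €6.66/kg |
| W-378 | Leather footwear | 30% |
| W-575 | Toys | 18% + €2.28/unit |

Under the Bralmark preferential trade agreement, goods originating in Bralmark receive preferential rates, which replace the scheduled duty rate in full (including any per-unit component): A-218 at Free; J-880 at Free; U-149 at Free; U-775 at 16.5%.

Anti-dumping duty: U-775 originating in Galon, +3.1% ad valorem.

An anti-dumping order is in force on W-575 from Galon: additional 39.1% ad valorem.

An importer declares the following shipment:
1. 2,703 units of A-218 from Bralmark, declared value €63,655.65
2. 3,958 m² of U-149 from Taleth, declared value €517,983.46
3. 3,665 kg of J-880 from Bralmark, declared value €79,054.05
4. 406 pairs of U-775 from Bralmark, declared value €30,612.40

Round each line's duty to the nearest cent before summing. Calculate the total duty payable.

€79,835.09

Line 1 (A-218, Bralmark, 2,703 units, €63,655.65):
Base rate for A-218 is €6.72/unit.
Origin Bralmark qualifies under the Lormark–Bralmark agreement and A-218 is covered: preferential rate Free applies instead.
Duty = €63,655.65 × 0% = €0.00.
Line 2 (U-149, Taleth, 3,958 m², €517,983.46):
Base rate for U-149 is 12% + €3.19/m².
U-149 has an FTA preferential rate, but origin Taleth is not Bralmark; base rate stands.
Duty = €517,983.46 × 12% + 3,958 × €3.19 = €74,784.04.
Line 3 (J-880, Bralmark, 3,665 kg, €79,054.05):
Base rate for J-880 is 1.5%.
Origin Bralmark qualifies under the Lormark–Bralmark agreement and J-880 is covered: preferential rate Free applies instead.
Duty = €79,054.05 × 0% = €0.00.
Line 4 (U-775, Bralmark, 406 pairs, €30,612.40):
Base rate for U-775 is 20.5%.
Origin Bralmark qualifies under the Lormark–Bralmark agreement and U-775 is covered: preferential rate 16.5% applies instead.
The additional-duty order on U-775 targets Galon, not Bralmark; it does not apply.
Duty = €30,612.40 × 16.5% = €5,051.05.
Total = €0.00 + €74,784.04 + €0.00 + €5,051.05 = €79,835.09.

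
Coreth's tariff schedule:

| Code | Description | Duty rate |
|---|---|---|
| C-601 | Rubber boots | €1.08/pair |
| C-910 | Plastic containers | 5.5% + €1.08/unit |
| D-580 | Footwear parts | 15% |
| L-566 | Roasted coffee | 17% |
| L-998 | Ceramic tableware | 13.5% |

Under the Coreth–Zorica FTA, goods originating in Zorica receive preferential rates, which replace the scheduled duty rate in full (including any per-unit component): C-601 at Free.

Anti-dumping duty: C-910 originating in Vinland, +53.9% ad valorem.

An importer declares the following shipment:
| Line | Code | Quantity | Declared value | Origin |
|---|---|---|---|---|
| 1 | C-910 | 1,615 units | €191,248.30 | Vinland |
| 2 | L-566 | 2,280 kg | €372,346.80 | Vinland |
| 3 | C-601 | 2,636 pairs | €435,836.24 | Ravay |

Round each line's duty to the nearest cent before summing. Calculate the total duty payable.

€181,491.53

Line 1 (C-910, Vinland, 1,615 units, €191,248.30):
Base rate for C-910 is 5.5% + €1.08/unit.
Additional duty on C-910 from Vinland: +53.9%. Applied ad valorem rate: 5.5% + 53.9% = 59.4%.
Duty = €191,248.30 × 59.4% + 1,615 × €1.08 = €115,345.69.
Line 2 (L-566, Vinland, 2,280 kg, €372,346.80):
Base rate for L-566 is 17%.
Duty = €372,346.80 × 17% = €63,298.96.
Line 3 (C-601, Ravay, 2,636 pairs, €435,836.24):
Base rate for C-601 is €1.08/pair.
C-601 has an FTA preferential rate, but origin Ravay is not Zorica; base rate stands.
Duty = 2,636 × €1.08 = €2,846.88.
Total = €115,345.69 + €63,298.96 + €2,846.88 = €181,491.53.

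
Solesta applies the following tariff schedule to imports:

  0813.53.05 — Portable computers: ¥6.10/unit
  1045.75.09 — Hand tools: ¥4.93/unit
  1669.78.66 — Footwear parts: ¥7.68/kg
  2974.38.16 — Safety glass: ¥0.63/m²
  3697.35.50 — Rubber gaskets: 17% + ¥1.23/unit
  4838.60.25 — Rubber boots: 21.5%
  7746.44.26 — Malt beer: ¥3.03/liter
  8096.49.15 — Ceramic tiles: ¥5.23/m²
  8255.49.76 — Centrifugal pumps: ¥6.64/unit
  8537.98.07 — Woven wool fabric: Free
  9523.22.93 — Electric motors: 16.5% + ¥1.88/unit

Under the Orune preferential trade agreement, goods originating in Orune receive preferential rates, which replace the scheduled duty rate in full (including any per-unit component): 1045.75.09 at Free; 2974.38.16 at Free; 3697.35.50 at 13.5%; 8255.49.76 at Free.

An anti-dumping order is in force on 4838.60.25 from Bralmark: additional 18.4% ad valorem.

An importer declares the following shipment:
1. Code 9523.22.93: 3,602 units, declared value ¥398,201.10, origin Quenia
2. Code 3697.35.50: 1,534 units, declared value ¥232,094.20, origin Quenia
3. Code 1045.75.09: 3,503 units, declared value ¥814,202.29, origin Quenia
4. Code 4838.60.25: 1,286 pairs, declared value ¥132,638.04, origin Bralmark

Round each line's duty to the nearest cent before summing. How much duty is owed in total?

Line 1 (9523.22.93, Quenia, 3,602 units, ¥398,201.10):
Base rate for 9523.22.93 is 16.5% + ¥1.88/unit.
Duty = ¥398,201.10 × 16.5% + 3,602 × ¥1.88 = ¥72,474.94.
Line 2 (3697.35.50, Quenia, 1,534 units, ¥232,094.20):
Base rate for 3697.35.50 is 17% + ¥1.23/unit.
3697.35.50 has an FTA preferential rate, but origin Quenia is not Orune; base rate stands.
Duty = ¥232,094.20 × 17% + 1,534 × ¥1.23 = ¥41,342.83.
Line 3 (1045.75.09, Quenia, 3,503 units, ¥814,202.29):
Base rate for 1045.75.09 is ¥4.93/unit.
1045.75.09 has an FTA preferential rate, but origin Quenia is not Orune; base rate stands.
Duty = 3,503 × ¥4.93 = ¥17,269.79.
Line 4 (4838.60.25, Bralmark, 1,286 pairs, ¥132,638.04):
Base rate for 4838.60.25 is 21.5%.
Additional duty on 4838.60.25 from Bralmark: +18.4%. Applied ad valorem rate: 21.5% + 18.4% = 39.9%.
Duty = ¥132,638.04 × 39.9% = ¥52,922.58.
Total = ¥72,474.94 + ¥41,342.83 + ¥17,269.79 + ¥52,922.58 = ¥184,010.14.

¥184,010.14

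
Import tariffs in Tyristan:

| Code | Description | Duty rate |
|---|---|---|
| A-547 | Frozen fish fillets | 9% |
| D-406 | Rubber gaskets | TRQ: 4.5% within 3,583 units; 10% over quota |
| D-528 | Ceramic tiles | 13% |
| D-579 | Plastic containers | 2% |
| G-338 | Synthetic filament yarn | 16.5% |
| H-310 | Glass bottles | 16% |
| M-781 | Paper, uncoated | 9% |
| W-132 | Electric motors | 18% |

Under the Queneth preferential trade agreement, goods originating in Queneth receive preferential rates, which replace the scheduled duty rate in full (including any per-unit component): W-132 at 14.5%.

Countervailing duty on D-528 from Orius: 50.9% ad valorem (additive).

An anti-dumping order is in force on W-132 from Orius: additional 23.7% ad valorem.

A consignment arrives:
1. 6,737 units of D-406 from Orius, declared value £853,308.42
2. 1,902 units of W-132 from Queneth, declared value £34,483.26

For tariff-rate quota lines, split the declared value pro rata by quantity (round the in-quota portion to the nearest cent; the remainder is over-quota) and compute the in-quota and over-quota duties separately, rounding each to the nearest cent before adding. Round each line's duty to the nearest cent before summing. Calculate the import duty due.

Line 1 (D-406, Orius, 6,737 units, £853,308.42):
Code D-406 is under a tariff-rate quota (threshold 3,583 units). In-quota: 3,583 units at 4.5%; over-quota: 3,154 units at 10%.
Pro-rata value split: in-quota = £853,308.42 × 3,583/6,737 = £453,822.78; over-quota = £853,308.42 − £453,822.78 = £399,485.64.
In-quota duty = £453,822.78 × 4.5% = £20,422.03. Over-quota duty = £399,485.64 × 10% = £39,948.56.
Line duty = £20,422.03 + £39,948.56 = £60,370.59.
Line 2 (W-132, Queneth, 1,902 units, £34,483.26):
Base rate for W-132 is 18%.
Origin Queneth qualifies under the Tyristan–Queneth agreement and W-132 is covered: preferential rate 14.5% applies instead.
The additional-duty order on W-132 targets Orius, not Queneth; it does not apply.
Duty = £34,483.26 × 14.5% = £5,000.07.
Total = £60,370.59 + £5,000.07 = £65,370.66.

£65,370.66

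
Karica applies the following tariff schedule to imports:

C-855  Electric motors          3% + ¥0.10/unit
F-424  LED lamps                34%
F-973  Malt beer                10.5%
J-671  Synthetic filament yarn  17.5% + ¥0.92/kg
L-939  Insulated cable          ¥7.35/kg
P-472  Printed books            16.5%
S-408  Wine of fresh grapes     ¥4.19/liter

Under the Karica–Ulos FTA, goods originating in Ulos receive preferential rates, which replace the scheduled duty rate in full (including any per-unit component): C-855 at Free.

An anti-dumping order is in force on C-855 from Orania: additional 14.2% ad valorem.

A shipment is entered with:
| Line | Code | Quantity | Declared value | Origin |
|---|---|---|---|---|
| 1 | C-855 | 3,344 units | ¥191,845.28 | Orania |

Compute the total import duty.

Line 1 (C-855, Orania, 3,344 units, ¥191,845.28):
Base rate for C-855 is 3% + ¥0.10/unit.
C-855 has an FTA preferential rate, but origin Orania is not Ulos; base rate stands.
Additional duty on C-855 from Orania: +14.2%. Applied ad valorem rate: 3% + 14.2% = 17.2%.
Duty = ¥191,845.28 × 17.2% + 3,344 × ¥0.10 = ¥33,331.79.

¥33,331.79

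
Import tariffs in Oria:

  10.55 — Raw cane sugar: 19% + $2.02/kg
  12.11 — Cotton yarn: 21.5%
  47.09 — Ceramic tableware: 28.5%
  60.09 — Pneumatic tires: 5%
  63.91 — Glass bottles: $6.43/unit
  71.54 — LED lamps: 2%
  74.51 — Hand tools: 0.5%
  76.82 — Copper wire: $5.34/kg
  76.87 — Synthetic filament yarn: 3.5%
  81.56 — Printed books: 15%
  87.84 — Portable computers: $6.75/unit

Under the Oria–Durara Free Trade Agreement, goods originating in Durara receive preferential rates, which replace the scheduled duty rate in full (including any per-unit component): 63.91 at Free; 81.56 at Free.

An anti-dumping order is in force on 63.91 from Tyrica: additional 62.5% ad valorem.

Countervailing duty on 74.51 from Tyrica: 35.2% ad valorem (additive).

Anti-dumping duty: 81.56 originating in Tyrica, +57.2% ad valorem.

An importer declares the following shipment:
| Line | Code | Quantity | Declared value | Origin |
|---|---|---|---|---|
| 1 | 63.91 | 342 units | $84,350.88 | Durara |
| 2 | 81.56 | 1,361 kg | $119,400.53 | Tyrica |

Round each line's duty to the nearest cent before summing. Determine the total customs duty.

$86,207.18

Line 1 (63.91, Durara, 342 units, $84,350.88):
Base rate for 63.91 is $6.43/unit.
Origin Durara qualifies under the Oria–Durara agreement and 63.91 is covered: preferential rate Free applies instead.
The additional-duty order on 63.91 targets Tyrica, not Durara; it does not apply.
Duty = $84,350.88 × 0% = $0.00.
Line 2 (81.56, Tyrica, 1,361 kg, $119,400.53):
Base rate for 81.56 is 15%.
81.56 has an FTA preferential rate, but origin Tyrica is not Durara; base rate stands.
Additional duty on 81.56 from Tyrica: +57.2%. Applied ad valorem rate: 15% + 57.2% = 72.2%.
Duty = $119,400.53 × 72.2% = $86,207.18.
Total = $0.00 + $86,207.18 = $86,207.18.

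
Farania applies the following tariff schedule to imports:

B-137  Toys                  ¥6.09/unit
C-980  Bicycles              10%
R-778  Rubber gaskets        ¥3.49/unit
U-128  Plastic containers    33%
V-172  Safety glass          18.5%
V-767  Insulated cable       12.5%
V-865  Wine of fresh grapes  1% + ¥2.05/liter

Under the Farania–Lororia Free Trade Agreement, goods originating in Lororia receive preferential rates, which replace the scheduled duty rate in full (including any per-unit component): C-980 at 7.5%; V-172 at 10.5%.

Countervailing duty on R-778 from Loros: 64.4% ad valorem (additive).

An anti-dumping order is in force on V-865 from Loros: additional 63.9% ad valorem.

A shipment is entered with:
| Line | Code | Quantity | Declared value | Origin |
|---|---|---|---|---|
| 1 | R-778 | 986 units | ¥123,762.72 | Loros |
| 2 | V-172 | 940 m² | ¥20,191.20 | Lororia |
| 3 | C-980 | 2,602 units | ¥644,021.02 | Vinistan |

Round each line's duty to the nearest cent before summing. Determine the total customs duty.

Line 1 (R-778, Loros, 986 units, ¥123,762.72):
Base rate for R-778 is ¥3.49/unit.
Additional duty on R-778 from Loros: +64.4% ad valorem. Applied ad valorem rate = 64.4%.
Duty = ¥123,762.72 × 64.4% + 986 × ¥3.49 = ¥83,144.33.
Line 2 (V-172, Lororia, 940 m², ¥20,191.20):
Base rate for V-172 is 18.5%.
Origin Lororia qualifies under the Farania–Lororia agreement and V-172 is covered: preferential rate 10.5% applies instead.
Duty = ¥20,191.20 × 10.5% = ¥2,120.08.
Line 3 (C-980, Vinistan, 2,602 units, ¥644,021.02):
Base rate for C-980 is 10%.
C-980 has an FTA preferential rate, but origin Vinistan is not Lororia; base rate stands.
Duty = ¥644,021.02 × 10% = ¥64,402.10.
Total = ¥83,144.33 + ¥2,120.08 + ¥64,402.10 = ¥149,666.51.

¥149,666.51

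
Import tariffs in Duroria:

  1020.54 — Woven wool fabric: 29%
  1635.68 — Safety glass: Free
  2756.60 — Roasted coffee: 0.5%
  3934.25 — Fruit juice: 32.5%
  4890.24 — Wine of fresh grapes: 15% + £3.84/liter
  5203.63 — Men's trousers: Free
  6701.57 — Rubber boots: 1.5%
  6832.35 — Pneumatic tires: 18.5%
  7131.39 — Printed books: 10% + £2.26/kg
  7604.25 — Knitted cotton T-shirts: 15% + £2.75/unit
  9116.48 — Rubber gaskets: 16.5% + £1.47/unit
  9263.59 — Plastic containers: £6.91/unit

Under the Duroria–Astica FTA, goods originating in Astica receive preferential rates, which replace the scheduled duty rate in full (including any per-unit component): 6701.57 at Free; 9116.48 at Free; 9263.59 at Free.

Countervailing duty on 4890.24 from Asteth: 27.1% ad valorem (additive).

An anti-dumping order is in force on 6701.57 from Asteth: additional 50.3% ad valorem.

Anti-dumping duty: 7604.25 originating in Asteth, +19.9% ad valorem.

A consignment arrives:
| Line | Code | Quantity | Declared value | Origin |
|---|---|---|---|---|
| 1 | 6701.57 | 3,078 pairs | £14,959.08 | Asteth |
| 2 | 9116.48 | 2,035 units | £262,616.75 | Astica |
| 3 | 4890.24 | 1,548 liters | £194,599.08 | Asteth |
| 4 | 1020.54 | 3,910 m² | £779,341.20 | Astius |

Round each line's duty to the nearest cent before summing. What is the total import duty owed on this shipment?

£321,628.28

Line 1 (6701.57, Asteth, 3,078 pairs, £14,959.08):
Base rate for 6701.57 is 1.5%.
6701.57 has an FTA preferential rate, but origin Asteth is not Astica; base rate stands.
Additional duty on 6701.57 from Asteth: +50.3%. Applied ad valorem rate: 1.5% + 50.3% = 51.8%.
Duty = £14,959.08 × 51.8% = £7,748.80.
Line 2 (9116.48, Astica, 2,035 units, £262,616.75):
Base rate for 9116.48 is 16.5% + £1.47/unit.
Origin Astica qualifies under the Duroria–Astica agreement and 9116.48 is covered: preferential rate Free applies instead.
Duty = £262,616.75 × 0% = £0.00.
Line 3 (4890.24, Asteth, 1,548 liters, £194,599.08):
Base rate for 4890.24 is 15% + £3.84/liter.
Additional duty on 4890.24 from Asteth: +27.1%. Applied ad valorem rate: 15% + 27.1% = 42.1%.
Duty = £194,599.08 × 42.1% + 1,548 × £3.84 = £87,870.53.
Line 4 (1020.54, Astius, 3,910 m², £779,341.20):
Base rate for 1020.54 is 29%.
Duty = £779,341.20 × 29% = £226,008.95.
Total = £7,748.80 + £0.00 + £87,870.53 + £226,008.95 = £321,628.28.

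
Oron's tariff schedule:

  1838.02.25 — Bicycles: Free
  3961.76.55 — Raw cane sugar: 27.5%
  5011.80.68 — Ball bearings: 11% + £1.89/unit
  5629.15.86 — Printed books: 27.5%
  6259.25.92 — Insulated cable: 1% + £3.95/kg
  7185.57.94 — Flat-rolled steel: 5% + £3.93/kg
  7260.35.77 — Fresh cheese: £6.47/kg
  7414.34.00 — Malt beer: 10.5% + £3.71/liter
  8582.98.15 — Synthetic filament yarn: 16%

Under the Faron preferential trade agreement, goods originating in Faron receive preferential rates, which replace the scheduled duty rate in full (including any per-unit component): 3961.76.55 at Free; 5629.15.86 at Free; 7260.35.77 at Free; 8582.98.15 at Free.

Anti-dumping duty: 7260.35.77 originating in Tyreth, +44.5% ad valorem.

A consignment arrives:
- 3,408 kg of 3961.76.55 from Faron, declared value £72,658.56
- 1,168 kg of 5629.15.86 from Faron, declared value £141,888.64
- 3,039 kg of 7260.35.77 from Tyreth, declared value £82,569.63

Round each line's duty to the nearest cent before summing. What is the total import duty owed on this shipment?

£56,405.82

Line 1 (3961.76.55, Faron, 3,408 kg, £72,658.56):
Base rate for 3961.76.55 is 27.5%.
Origin Faron qualifies under the Oron–Faron agreement and 3961.76.55 is covered: preferential rate Free applies instead.
Duty = £72,658.56 × 0% = £0.00.
Line 2 (5629.15.86, Faron, 1,168 kg, £141,888.64):
Base rate for 5629.15.86 is 27.5%.
Origin Faron qualifies under the Oron–Faron agreement and 5629.15.86 is covered: preferential rate Free applies instead.
Duty = £141,888.64 × 0% = £0.00.
Line 3 (7260.35.77, Tyreth, 3,039 kg, £82,569.63):
Base rate for 7260.35.77 is £6.47/kg.
7260.35.77 has an FTA preferential rate, but origin Tyreth is not Faron; base rate stands.
Additional duty on 7260.35.77 from Tyreth: +44.5% ad valorem. Applied ad valorem rate = 44.5%.
Duty = £82,569.63 × 44.5% + 3,039 × £6.47 = £56,405.82.
Total = £0.00 + £0.00 + £56,405.82 = £56,405.82.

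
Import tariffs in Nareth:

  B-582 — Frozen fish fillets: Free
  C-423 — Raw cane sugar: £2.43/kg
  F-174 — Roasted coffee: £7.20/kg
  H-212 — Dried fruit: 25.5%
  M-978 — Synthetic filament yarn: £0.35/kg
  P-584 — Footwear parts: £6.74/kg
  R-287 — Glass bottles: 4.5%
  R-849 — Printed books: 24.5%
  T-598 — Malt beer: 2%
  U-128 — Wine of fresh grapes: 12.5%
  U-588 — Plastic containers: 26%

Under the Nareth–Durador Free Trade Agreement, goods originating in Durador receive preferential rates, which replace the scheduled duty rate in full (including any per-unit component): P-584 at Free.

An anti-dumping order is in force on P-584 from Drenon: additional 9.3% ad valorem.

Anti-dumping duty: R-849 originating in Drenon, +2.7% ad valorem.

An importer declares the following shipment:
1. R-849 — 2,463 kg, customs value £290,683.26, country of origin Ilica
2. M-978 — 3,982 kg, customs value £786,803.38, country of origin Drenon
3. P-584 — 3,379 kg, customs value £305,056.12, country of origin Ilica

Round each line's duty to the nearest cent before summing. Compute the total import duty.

£95,385.56

Line 1 (R-849, Ilica, 2,463 kg, £290,683.26):
Base rate for R-849 is 24.5%.
The additional-duty order on R-849 targets Drenon, not Ilica; it does not apply.
Duty = £290,683.26 × 24.5% = £71,217.40.
Line 2 (M-978, Drenon, 3,982 kg, £786,803.38):
Base rate for M-978 is £0.35/kg.
Duty = 3,982 × £0.35 = £1,393.70.
Line 3 (P-584, Ilica, 3,379 kg, £305,056.12):
Base rate for P-584 is £6.74/kg.
P-584 has an FTA preferential rate, but origin Ilica is not Durador; base rate stands.
The additional-duty order on P-584 targets Drenon, not Ilica; it does not apply.
Duty = 3,379 × £6.74 = £22,774.46.
Total = £71,217.40 + £1,393.70 + £22,774.46 = £95,385.56.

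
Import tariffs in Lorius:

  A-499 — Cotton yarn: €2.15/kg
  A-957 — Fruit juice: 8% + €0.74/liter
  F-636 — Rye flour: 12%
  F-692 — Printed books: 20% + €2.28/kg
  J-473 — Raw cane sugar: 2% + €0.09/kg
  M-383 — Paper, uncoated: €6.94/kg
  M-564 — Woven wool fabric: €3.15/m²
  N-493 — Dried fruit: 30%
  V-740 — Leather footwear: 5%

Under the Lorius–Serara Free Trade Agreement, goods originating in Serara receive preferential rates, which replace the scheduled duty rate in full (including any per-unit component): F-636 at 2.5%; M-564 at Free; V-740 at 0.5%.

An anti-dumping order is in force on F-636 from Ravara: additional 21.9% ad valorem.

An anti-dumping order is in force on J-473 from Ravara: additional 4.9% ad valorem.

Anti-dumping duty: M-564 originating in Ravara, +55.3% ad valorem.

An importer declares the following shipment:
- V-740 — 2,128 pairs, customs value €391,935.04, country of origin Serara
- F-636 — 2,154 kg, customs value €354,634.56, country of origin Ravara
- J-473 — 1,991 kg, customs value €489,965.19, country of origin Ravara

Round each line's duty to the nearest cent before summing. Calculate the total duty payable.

Line 1 (V-740, Serara, 2,128 pairs, €391,935.04):
Base rate for V-740 is 5%.
Origin Serara qualifies under the Lorius–Serara agreement and V-740 is covered: preferential rate 0.5% applies instead.
Duty = €391,935.04 × 0.5% = €1,959.68.
Line 2 (F-636, Ravara, 2,154 kg, €354,634.56):
Base rate for F-636 is 12%.
F-636 has an FTA preferential rate, but origin Ravara is not Serara; base rate stands.
Additional duty on F-636 from Ravara: +21.9%. Applied ad valorem rate: 12% + 21.9% = 33.9%.
Duty = €354,634.56 × 33.9% = €120,221.12.
Line 3 (J-473, Ravara, 1,991 kg, €489,965.19):
Base rate for J-473 is 2% + €0.09/kg.
Additional duty on J-473 from Ravara: +4.9%. Applied ad valorem rate: 2% + 4.9% = 6.9%.
Duty = €489,965.19 × 6.9% + 1,991 × €0.09 = €33,986.79.
Total = €1,959.68 + €120,221.12 + €33,986.79 = €156,167.59.

€156,167.59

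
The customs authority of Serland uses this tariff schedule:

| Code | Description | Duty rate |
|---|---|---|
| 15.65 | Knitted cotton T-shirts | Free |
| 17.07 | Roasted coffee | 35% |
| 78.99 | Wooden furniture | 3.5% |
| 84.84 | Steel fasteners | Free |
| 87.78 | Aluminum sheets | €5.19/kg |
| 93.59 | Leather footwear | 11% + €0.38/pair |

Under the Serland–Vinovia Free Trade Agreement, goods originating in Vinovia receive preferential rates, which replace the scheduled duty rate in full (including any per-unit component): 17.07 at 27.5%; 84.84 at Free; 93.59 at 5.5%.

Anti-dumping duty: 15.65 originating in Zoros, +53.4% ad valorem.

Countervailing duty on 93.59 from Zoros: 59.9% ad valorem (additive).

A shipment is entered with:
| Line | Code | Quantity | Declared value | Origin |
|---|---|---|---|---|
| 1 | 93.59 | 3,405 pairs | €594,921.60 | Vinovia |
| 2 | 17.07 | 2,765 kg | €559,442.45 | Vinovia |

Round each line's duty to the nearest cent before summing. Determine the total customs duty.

€186,567.36

Line 1 (93.59, Vinovia, 3,405 pairs, €594,921.60):
Base rate for 93.59 is 11% + €0.38/pair.
Origin Vinovia qualifies under the Serland–Vinovia agreement and 93.59 is covered: preferential rate 5.5% applies instead.
The additional-duty order on 93.59 targets Zoros, not Vinovia; it does not apply.
Duty = €594,921.60 × 5.5% = €32,720.69.
Line 2 (17.07, Vinovia, 2,765 kg, €559,442.45):
Base rate for 17.07 is 35%.
Origin Vinovia qualifies under the Serland–Vinovia agreement and 17.07 is covered: preferential rate 27.5% applies instead.
Duty = €559,442.45 × 27.5% = €153,846.67.
Total = €32,720.69 + €153,846.67 = €186,567.36.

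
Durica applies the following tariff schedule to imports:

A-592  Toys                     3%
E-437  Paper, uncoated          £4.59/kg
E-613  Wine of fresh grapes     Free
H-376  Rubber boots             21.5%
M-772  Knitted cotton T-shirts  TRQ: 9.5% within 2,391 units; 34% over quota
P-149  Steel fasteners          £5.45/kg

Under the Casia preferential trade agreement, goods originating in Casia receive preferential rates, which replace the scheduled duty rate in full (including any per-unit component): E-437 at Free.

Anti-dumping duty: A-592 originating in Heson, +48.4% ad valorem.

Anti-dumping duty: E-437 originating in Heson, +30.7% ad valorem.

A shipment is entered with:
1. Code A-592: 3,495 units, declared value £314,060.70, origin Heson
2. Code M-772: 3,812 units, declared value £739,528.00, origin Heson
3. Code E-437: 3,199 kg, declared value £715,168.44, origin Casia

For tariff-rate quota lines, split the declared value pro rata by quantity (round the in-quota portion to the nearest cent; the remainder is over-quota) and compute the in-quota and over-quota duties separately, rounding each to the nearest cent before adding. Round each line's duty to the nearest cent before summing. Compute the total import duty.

£299,222.49

Line 1 (A-592, Heson, 3,495 units, £314,060.70):
Base rate for A-592 is 3%.
Additional duty on A-592 from Heson: +48.4%. Applied ad valorem rate: 3% + 48.4% = 51.4%.
Duty = £314,060.70 × 51.4% = £161,427.20.
Line 2 (M-772, Heson, 3,812 units, £739,528.00):
Code M-772 is under a tariff-rate quota (threshold 2,391 units). In-quota: 2,391 units at 9.5%; over-quota: 1,421 units at 34%.
Pro-rata value split: in-quota = £739,528.00 × 2,391/3,812 = £463,854.00; over-quota = £739,528.00 − £463,854.00 = £275,674.00.
In-quota duty = £463,854.00 × 9.5% = £44,066.13. Over-quota duty = £275,674.00 × 34% = £93,729.16.
Line duty = £44,066.13 + £93,729.16 = £137,795.29.
Line 3 (E-437, Casia, 3,199 kg, £715,168.44):
Base rate for E-437 is £4.59/kg.
Origin Casia qualifies under the Durica–Casia agreement and E-437 is covered: preferential rate Free applies instead.
The additional-duty order on E-437 targets Heson, not Casia; it does not apply.
Duty = £715,168.44 × 0% = £0.00.
Total = £161,427.20 + £137,795.29 + £0.00 = £299,222.49.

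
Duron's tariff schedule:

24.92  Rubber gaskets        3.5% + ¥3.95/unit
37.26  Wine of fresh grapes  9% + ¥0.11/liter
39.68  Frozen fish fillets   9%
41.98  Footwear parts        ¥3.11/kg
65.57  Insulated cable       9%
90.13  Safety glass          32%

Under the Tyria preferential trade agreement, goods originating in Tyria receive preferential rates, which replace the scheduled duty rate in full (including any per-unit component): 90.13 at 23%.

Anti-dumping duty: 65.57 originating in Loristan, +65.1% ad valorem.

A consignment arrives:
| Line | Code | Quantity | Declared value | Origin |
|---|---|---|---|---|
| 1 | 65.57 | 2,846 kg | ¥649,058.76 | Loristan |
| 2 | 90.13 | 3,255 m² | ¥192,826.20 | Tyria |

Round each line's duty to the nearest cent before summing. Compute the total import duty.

¥525,302.57

Line 1 (65.57, Loristan, 2,846 kg, ¥649,058.76):
Base rate for 65.57 is 9%.
Additional duty on 65.57 from Loristan: +65.1%. Applied ad valorem rate: 9% + 65.1% = 74.1%.
Duty = ¥649,058.76 × 74.1% = ¥480,952.54.
Line 2 (90.13, Tyria, 3,255 m², ¥192,826.20):
Base rate for 90.13 is 32%.
Origin Tyria qualifies under the Duron–Tyria agreement and 90.13 is covered: preferential rate 23% applies instead.
Duty = ¥192,826.20 × 23% = ¥44,350.03.
Total = ¥480,952.54 + ¥44,350.03 = ¥525,302.57.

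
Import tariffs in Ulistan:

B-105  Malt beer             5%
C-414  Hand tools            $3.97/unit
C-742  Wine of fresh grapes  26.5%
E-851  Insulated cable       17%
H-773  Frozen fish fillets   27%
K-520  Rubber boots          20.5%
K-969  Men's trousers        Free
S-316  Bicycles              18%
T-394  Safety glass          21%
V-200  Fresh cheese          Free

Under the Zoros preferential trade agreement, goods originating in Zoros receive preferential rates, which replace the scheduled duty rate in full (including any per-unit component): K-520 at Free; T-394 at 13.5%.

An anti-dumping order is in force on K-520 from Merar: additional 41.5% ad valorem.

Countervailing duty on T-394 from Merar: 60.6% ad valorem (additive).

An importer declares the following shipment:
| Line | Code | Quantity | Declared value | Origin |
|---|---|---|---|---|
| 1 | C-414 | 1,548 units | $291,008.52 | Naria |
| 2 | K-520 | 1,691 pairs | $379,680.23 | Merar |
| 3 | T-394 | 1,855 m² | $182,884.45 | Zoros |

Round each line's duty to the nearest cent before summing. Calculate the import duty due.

$266,236.70

Line 1 (C-414, Naria, 1,548 units, $291,008.52):
Base rate for C-414 is $3.97/unit.
Duty = 1,548 × $3.97 = $6,145.56.
Line 2 (K-520, Merar, 1,691 pairs, $379,680.23):
Base rate for K-520 is 20.5%.
K-520 has an FTA preferential rate, but origin Merar is not Zoros; base rate stands.
Additional duty on K-520 from Merar: +41.5%. Applied ad valorem rate: 20.5% + 41.5% = 62%.
Duty = $379,680.23 × 62% = $235,401.74.
Line 3 (T-394, Zoros, 1,855 m², $182,884.45):
Base rate for T-394 is 21%.
Origin Zoros qualifies under the Ulistan–Zoros agreement and T-394 is covered: preferential rate 13.5% applies instead.
The additional-duty order on T-394 targets Merar, not Zoros; it does not apply.
Duty = $182,884.45 × 13.5% = $24,689.40.
Total = $6,145.56 + $235,401.74 + $24,689.40 = $266,236.70.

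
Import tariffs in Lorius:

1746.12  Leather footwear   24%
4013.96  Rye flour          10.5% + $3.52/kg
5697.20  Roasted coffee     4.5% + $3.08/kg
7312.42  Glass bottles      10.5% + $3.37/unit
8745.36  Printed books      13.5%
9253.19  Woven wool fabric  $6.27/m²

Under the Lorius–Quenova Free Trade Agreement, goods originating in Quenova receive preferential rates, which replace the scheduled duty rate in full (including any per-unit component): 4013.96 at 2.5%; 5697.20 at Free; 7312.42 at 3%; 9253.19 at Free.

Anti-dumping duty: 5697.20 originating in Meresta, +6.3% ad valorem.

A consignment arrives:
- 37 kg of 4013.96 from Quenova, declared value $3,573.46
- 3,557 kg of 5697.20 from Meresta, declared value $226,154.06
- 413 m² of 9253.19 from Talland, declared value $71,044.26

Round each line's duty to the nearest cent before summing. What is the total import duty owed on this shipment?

Line 1 (4013.96, Quenova, 37 kg, $3,573.46):
Base rate for 4013.96 is 10.5% + $3.52/kg.
Origin Quenova qualifies under the Lorius–Quenova agreement and 4013.96 is covered: preferential rate 2.5% applies instead.
Duty = $3,573.46 × 2.5% = $89.34.
Line 2 (5697.20, Meresta, 3,557 kg, $226,154.06):
Base rate for 5697.20 is 4.5% + $3.08/kg.
5697.20 has an FTA preferential rate, but origin Meresta is not Quenova; base rate stands.
Additional duty on 5697.20 from Meresta: +6.3%. Applied ad valorem rate: 4.5% + 6.3% = 10.8%.
Duty = $226,154.06 × 10.8% + 3,557 × $3.08 = $35,380.20.
Line 3 (9253.19, Talland, 413 m², $71,044.26):
Base rate for 9253.19 is $6.27/m².
9253.19 has an FTA preferential rate, but origin Talland is not Quenova; base rate stands.
Duty = 413 × $6.27 = $2,589.51.
Total = $89.34 + $35,380.20 + $2,589.51 = $38,059.05.

$38,059.05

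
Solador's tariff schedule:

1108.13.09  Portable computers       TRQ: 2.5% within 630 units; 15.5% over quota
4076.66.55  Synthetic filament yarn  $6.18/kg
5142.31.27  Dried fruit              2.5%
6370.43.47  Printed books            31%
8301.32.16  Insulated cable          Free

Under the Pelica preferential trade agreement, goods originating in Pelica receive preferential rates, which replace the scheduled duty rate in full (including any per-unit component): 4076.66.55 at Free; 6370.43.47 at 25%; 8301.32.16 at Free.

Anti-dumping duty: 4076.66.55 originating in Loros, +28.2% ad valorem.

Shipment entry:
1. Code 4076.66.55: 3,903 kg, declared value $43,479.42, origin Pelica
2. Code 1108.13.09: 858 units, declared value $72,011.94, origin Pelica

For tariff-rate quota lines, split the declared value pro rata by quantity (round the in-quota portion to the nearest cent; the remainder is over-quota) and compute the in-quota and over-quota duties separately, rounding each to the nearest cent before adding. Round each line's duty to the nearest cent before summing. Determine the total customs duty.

$4,287.99

Line 1 (4076.66.55, Pelica, 3,903 kg, $43,479.42):
Base rate for 4076.66.55 is $6.18/kg.
Origin Pelica qualifies under the Solador–Pelica agreement and 4076.66.55 is covered: preferential rate Free applies instead.
The additional-duty order on 4076.66.55 targets Loros, not Pelica; it does not apply.
Duty = $43,479.42 × 0% = $0.00.
Line 2 (1108.13.09, Pelica, 858 units, $72,011.94):
Code 1108.13.09 is under a tariff-rate quota (threshold 630 units). In-quota: 630 units at 2.5%; over-quota: 228 units at 15.5%.
Pro-rata value split: in-quota = $72,011.94 × 630/858 = $52,875.90; over-quota = $72,011.94 − $52,875.90 = $19,136.04.
In-quota duty = $52,875.90 × 2.5% = $1,321.90. Over-quota duty = $19,136.04 × 15.5% = $2,966.09.
Line duty = $1,321.90 + $2,966.09 = $4,287.99.
Total = $0.00 + $4,287.99 = $4,287.99.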